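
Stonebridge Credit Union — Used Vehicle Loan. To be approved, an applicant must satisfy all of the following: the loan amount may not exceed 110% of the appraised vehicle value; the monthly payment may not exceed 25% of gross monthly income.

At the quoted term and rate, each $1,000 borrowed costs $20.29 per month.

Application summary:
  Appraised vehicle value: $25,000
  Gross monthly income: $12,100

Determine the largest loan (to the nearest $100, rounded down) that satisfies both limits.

$27,500

Payment cap: 25% × $12,100 = $3,025/month.
At $20.29 per $1,000, that supports 3,025/20.29 × 1,000 ≈ $149,088 → $149,000.
LTV cap: 110% × $25,000 = $27,500 → $27,500.
Binding constraint: loan-to-value.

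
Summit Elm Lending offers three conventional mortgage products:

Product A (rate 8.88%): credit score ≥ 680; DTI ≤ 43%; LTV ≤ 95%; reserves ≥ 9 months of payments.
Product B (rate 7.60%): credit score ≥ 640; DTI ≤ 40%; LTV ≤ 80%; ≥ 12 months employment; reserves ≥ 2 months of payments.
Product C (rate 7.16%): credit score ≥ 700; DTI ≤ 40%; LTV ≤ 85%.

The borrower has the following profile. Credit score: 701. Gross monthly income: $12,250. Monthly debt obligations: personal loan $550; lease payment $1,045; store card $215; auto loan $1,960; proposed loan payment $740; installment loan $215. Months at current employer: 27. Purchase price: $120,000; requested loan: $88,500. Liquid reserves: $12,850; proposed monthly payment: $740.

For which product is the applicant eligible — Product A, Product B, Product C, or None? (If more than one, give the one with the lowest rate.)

Total debts = (550 + 1,045 + 215 + 1,960 + 740 + 215) = 4,725; DTI = 4,725/12,250 = 38.6%.
LTV = 88,500/120,000 = 73.8%.
Reserves = 12,850/740 = 17.4 months.
Product A: score 701 ≥ 680; DTI 38.6% ≤ 43%; LTV 73.8% ≤ 95%; reserves 17.4 ≥ 9 mo → qualifies.
Product B: score 701 ≥ 640; DTI 38.6% ≤ 40%; LTV 73.8% ≤ 80%; employment 27 ≥ 12 mo; reserves 17.4 ≥ 2 mo → qualifies.
Product C: score 701 ≥ 700; DTI 38.6% ≤ 40%; LTV 73.8% ≤ 85% → qualifies.
Qualifying: Product A, Product B, Product C. Lowest rate is 7.16% → Product C.

Product C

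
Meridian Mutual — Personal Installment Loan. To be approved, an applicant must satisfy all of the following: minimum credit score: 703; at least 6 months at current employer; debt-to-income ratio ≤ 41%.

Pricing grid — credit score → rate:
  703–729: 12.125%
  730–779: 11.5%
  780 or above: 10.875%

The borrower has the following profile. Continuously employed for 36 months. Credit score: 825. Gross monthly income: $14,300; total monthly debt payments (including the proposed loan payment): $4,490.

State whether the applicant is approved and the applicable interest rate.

Credit score 825 ≥ 703 (meets minimum)
DTI = 4,490/14,300 = 31.4% ≤ 41%
Employment 36 ≥ 6 months
All requirements met. Score 825 falls in the 780 or above tier → 10.875%.

Approved at 10.875%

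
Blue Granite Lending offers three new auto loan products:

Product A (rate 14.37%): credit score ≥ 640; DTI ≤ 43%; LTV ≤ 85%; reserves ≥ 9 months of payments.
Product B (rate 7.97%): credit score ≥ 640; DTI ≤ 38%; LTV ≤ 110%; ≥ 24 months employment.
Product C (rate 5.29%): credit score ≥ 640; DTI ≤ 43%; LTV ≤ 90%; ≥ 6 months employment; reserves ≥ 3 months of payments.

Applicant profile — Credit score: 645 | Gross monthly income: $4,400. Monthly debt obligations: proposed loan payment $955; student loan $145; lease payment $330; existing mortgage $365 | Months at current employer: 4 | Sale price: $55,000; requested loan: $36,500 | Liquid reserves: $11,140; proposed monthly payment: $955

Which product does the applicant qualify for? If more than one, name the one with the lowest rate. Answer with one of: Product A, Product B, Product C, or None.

Total debts = (955 + 145 + 330 + 365) = 1,795; DTI = 1,795/4,400 = 40.8%.
LTV = 36,500/55,000 = 66.4%.
Reserves = 11,140/955 = 11.7 months.
Product A: score 645 ≥ 640; DTI 40.8% ≤ 43%; LTV 66.4% ≤ 85%; reserves 11.7 ≥ 9 mo → qualifies.
Product B: score 645 ≥ 640; DTI 40.8% > 38%; LTV 66.4% ≤ 110%; employment 4 < 24 mo → does not qualify.
Product C: score 645 ≥ 640; DTI 40.8% ≤ 43%; LTV 66.4% ≤ 90%; employment 4 < 6 mo; reserves 11.7 ≥ 3 mo → does not qualify.

Product A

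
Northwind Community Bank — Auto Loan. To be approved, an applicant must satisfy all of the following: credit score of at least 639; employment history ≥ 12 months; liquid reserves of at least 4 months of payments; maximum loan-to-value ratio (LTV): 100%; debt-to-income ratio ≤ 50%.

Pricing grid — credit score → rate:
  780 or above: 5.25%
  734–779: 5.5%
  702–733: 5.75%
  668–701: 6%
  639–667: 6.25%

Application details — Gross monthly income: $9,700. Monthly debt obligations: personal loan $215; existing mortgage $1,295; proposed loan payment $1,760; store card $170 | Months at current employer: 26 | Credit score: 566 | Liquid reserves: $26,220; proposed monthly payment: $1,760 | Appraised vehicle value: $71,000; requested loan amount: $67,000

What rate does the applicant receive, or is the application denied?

Denied

Credit score 566 < 639 (below minimum)
Reserves = 26,220/1,760 = 14.9 months ≥ 4
Employment 26 ≥ 12 months
LTV: 67,000 ÷ 71,000 = 94.4%, within 100% cap
Total monthly debts = (215 + 1,295 + 1,760 + 170) = 3,440. Debt-to-income = 3,440/9,700 = 35.5% — meets 50% limit
Not all requirements met → denied.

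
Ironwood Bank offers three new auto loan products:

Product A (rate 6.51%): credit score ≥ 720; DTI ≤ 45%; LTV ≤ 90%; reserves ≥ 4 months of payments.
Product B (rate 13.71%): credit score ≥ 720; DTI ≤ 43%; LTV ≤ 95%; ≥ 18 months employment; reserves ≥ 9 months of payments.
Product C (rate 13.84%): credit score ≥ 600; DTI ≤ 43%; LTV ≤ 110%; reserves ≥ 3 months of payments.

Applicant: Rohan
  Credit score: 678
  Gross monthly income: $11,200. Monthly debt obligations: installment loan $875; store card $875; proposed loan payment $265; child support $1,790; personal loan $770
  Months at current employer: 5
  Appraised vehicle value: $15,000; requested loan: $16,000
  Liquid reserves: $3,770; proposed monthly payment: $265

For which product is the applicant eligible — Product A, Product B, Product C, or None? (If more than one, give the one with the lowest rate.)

Total debts = (875 + 875 + 265 + 1,790 + 770) = 4,575; DTI = 4,575/11,200 = 40.8%.
LTV = 16,000/15,000 = 106.7%.
Reserves = 3,770/265 = 14.2 months.
Product A: score 678 < 720; DTI 40.8% ≤ 45%; LTV 106.7% > 90%; reserves 14.2 ≥ 4 mo → does not qualify.
Product B: score 678 < 720; DTI 40.8% ≤ 43%; LTV 106.7% > 95%; employment 5 < 18 mo; reserves 14.2 ≥ 9 mo → does not qualify.
Product C: score 678 ≥ 600; DTI 40.8% ≤ 43%; LTV 106.7% ≤ 110%; reserves 14.2 ≥ 3 mo → qualifies.

Product C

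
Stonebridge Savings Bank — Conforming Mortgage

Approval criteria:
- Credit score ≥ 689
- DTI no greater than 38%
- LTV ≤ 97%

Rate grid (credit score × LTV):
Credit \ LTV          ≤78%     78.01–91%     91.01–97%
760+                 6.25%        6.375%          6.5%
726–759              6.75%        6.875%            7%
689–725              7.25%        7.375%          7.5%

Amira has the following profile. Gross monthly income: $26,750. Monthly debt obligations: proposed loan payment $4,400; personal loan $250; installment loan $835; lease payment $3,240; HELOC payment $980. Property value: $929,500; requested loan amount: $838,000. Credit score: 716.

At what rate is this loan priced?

7.375%

Credit score 716 ≥ 689; Total monthly debts = (4,400 + 250 + 835 + 3,240 + 980) = 9,705. Debt-to-income = 9,705/26,750 = 36.3% — meets 38% limit
LTV: 838,000 ÷ 929,500 = 90.2%, within 97% cap
Row: 716 falls in 689–725. Column: 90.2% falls in 78.01–91%. Rate = 7.375%.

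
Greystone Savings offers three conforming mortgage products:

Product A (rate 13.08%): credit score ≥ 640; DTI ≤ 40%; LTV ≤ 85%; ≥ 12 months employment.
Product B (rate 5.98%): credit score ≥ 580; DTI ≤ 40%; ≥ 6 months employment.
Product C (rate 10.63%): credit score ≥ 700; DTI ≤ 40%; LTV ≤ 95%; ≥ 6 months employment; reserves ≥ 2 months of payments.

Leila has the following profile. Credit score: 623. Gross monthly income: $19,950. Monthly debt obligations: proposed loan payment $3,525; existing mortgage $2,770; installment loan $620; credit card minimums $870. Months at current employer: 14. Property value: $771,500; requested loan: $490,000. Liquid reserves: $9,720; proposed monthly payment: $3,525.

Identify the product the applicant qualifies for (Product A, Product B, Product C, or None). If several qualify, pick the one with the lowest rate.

Product B

Total debts = (3,525 + 2,770 + 620 + 870) = 7,785; DTI = 7,785/19,950 = 39%.
LTV = 490,000/771,500 = 63.5%.
Reserves = 9,720/3,525 = 2.8 months.
Product A: score 623 < 640; DTI 39% ≤ 40%; LTV 63.5% ≤ 85%; employment 14 ≥ 12 mo → does not qualify.
Product B: score 623 ≥ 580; DTI 39% ≤ 40%; employment 14 ≥ 6 mo → qualifies.
Product C: score 623 < 700; DTI 39% ≤ 40%; LTV 63.5% ≤ 95%; employment 14 ≥ 6 mo; reserves 2.8 ≥ 2 mo → does not qualify.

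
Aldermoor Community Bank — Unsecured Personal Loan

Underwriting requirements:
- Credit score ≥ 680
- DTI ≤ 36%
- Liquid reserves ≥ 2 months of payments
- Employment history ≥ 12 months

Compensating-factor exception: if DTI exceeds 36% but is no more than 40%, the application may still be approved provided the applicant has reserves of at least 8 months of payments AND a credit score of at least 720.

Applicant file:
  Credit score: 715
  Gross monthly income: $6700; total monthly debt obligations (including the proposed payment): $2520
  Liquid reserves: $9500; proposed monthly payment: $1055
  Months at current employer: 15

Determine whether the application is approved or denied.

Denied

Credit score 715 ≥ 680 (meets base)
DTI: 2,520 ÷ 6,700 = 37.6%, over the 36% base limit.
Reserves = 9,500/1,055 = 9.0 months ≥ 2
Employment 15 ≥ 12 months
DTI 37.6% is within the 36%–40% exception band; checking compensating factors.
Reserves 9.0 ≥ 8 months; credit score 715 < 720.
Compensating-factor requirement not fully met.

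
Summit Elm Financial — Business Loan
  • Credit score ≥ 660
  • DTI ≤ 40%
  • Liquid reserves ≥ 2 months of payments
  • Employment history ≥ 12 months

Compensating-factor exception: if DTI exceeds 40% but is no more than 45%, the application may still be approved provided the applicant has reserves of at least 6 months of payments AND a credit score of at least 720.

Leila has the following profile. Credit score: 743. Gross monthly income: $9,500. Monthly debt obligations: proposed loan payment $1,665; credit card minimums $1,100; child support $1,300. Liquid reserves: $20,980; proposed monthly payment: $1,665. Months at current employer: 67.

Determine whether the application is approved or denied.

Credit score 743 ≥ 660 (meets base)
Total debts = (1,665 + 1,100 + 1,300) = 4,065. DTI: 4,065 ÷ 9,500 = 42.8%, over the 40% base limit.
Reserves: 20,980 ÷ 1,665 = 12.6 months (meets 2-month minimum)
Employment 67 ≥ 12 months
42.8% falls in the override range (40%–45%), so the compensating-factor test applies.
Reserves 12.6 ≥ 6 months; credit score 743 ≥ 720.
Both compensating conditions met → exception applies.

Approved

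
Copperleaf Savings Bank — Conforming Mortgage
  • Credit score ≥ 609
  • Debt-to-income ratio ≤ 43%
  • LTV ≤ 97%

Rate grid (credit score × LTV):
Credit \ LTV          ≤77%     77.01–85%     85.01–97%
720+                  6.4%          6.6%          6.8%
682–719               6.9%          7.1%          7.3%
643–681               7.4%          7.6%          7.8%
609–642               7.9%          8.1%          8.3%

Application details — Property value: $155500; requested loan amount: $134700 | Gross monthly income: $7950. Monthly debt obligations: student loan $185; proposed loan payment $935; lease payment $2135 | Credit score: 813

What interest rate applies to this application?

Credit score 813 ≥ 609; Total monthly debts = (185 + 935 + 2,135) = 3,255. DTI: 3,255 ÷ 7,950 = 40.9%, within the 43% cap
LTV = 134,700/155,500 = 86.6% ≤ 97%
Credit 813 → row 720+; LTV 86.6% → column 85.01–97%. Grid cell → 6.8%.

6.8%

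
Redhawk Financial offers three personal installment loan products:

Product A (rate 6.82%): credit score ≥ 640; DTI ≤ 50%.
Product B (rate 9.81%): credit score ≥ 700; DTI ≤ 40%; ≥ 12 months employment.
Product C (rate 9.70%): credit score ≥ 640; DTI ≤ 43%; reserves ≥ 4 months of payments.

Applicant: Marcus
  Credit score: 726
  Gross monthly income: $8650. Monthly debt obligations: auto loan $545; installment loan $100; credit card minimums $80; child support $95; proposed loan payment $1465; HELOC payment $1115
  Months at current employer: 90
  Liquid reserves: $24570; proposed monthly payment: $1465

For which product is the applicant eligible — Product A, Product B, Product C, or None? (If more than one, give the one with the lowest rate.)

Product A

Total debts = (545 + 100 + 80 + 95 + 1,465 + 1,115) = 3,400; DTI = 3,400/8,650 = 39.3%.
Reserves = 24,570/1,465 = 16.8 months.
Product A: score 726 ≥ 640; DTI 39.3% ≤ 50% → qualifies.
Product B: score 726 ≥ 700; DTI 39.3% ≤ 40%; employment 90 ≥ 12 mo → qualifies.
Product C: score 726 ≥ 640; DTI 39.3% ≤ 43%; reserves 16.8 ≥ 4 mo → qualifies.
Qualifying: Product A, Product B, Product C. Lowest rate is 6.82% → Product A.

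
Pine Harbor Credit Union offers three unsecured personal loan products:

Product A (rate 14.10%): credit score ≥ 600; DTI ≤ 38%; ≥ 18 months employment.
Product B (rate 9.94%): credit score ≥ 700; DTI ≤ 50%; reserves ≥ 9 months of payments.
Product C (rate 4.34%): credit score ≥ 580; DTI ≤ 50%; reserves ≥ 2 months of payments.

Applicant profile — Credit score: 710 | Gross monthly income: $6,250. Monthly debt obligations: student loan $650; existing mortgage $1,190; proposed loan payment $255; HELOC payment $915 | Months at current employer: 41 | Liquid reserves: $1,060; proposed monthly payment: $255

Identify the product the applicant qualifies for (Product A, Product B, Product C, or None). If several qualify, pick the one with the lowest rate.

Product C

Total debts = (650 + 1,190 + 255 + 915) = 3,010; DTI = 3,010/6,250 = 48.2%.
Reserves = 1,060/255 = 4.2 months.
Product A: score 710 ≥ 600; DTI 48.2% > 38%; employment 41 ≥ 18 mo → does not qualify.
Product B: score 710 ≥ 700; DTI 48.2% ≤ 50%; reserves 4.2 < 9 mo → does not qualify.
Product C: score 710 ≥ 580; DTI 48.2% ≤ 50%; reserves 4.2 ≥ 2 mo → qualifies.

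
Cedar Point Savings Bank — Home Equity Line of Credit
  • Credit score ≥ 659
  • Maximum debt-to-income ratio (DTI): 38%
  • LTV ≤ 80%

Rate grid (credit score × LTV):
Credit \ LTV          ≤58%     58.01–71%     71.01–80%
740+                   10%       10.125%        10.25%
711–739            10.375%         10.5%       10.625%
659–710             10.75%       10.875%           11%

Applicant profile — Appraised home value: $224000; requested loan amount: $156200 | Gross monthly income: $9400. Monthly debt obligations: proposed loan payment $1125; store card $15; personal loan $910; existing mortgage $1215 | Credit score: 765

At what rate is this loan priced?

10.125%

Credit score 765 ≥ 659; Total monthly debts = (1,125 + 15 + 910 + 1,215) = 3,265. DTI: 3,265 ÷ 9,400 = 34.7%, within the 38% cap
LTV = 156,200/224,000 = 69.7% ≤ 80%
Score 765 is in the 740+ band; LTV 69.7% is in the 58.01–71% band → 10.125%.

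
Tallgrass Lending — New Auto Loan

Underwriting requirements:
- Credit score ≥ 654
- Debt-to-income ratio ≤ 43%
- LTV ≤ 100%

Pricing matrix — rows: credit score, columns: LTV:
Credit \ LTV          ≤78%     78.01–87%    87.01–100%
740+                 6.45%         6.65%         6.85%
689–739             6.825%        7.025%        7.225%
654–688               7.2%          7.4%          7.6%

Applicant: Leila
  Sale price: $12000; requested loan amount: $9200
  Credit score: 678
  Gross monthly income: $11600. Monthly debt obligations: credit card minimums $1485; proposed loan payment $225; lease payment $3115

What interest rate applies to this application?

Credit score 678 ≥ 654; Total monthly debts = (1,485 + 225 + 3,115) = 4,825. Debt-to-income = 4,825/11,600 = 41.6% — meets 43% limit
LTV = 9,200/12,000 = 76.7% ≤ 100%
Row: 678 falls in 654–688. Column: 76.7% falls in ≤78%. Rate = 7.2%.

7.2%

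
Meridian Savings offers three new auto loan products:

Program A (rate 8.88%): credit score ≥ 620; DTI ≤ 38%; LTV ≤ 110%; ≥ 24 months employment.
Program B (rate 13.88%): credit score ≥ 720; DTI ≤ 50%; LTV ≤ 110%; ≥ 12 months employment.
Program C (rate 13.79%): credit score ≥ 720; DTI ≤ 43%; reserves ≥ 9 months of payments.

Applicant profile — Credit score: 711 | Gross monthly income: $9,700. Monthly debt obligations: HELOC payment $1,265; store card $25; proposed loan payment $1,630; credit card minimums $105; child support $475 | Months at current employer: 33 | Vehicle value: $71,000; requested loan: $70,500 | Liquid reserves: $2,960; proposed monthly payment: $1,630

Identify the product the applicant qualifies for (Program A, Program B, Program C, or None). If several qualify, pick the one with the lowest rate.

Total debts = (1,265 + 25 + 1,630 + 105 + 475) = 3,500; DTI = 3,500/9,700 = 36.1%.
LTV = 70,500/71,000 = 99.3%.
Reserves = 2,960/1,630 = 1.8 months.
Program A: score 711 ≥ 620; DTI 36.1% ≤ 38%; LTV 99.3% ≤ 110%; employment 33 ≥ 24 mo → qualifies.
Program B: score 711 < 720; DTI 36.1% ≤ 50%; LTV 99.3% ≤ 110%; employment 33 ≥ 12 mo → does not qualify.
Program C: score 711 < 720; DTI 36.1% ≤ 43%; reserves 1.8 < 9 mo → does not qualify.

Program A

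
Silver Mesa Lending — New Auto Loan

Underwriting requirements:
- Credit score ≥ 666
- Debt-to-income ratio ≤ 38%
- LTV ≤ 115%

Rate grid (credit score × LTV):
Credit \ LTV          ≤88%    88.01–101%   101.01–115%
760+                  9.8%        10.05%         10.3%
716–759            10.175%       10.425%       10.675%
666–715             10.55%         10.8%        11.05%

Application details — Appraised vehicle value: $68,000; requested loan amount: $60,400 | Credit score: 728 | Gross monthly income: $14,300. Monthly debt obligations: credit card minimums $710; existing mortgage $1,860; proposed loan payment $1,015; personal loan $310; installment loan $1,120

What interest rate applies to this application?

Credit score 728 ≥ 666; Total monthly debts = (710 + 1,860 + 1,015 + 310 + 1,120) = 5,015. DTI: 5,015 ÷ 14,300 = 35.1%, within the 38% cap
LTV = 60,400/68,000 = 88.8% ≤ 115%
Row: 728 falls in 716–759. Column: 88.8% falls in 88.01–101%. Rate = 10.425%.

10.425%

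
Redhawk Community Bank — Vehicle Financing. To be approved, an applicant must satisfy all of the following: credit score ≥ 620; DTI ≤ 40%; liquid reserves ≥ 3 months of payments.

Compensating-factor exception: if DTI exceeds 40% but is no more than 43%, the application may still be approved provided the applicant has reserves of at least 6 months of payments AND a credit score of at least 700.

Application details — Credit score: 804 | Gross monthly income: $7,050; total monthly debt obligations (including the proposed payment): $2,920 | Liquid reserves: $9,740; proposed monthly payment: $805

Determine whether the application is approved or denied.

Credit score 804 ≥ 620 (meets base)
DTI: 2,920 ÷ 7,050 = 41.4%, over the 40% base limit.
Liquid reserves cover 9,740/805 = 12.1 months — ≥ 3 required
41.4% falls in the override range (40%–43%), so the compensating-factor test applies.
Override check — reserves: 12.1 mo (ok); score: 804 (ok).
Both override conditions satisfied; DTI exception granted.

Approved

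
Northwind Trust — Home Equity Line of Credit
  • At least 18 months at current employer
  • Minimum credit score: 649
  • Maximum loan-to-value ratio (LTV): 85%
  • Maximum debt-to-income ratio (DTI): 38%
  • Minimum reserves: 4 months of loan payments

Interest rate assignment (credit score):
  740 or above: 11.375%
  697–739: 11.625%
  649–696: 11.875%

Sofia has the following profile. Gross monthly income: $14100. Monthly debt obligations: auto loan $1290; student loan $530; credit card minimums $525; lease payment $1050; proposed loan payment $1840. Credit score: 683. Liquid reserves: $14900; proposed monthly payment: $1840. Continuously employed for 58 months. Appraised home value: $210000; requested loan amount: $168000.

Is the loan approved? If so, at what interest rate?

Approved at 11.875%

Credit score 683 ≥ 649 (meets minimum)
Reserves = 14,900/1,840 = 8.1 months ≥ 4
LTV: 168,000 ÷ 210,000 = 80%, within 85% cap
Total monthly debts = (1,290 + 530 + 525 + 1,050 + 1,840) = 5,235. DTI = 5,235/14,100 = 37.1% ≤ 38%
Employment 58 ≥ 18 months
All requirements met. Score 683 falls in the 649–696 tier → 11.875%.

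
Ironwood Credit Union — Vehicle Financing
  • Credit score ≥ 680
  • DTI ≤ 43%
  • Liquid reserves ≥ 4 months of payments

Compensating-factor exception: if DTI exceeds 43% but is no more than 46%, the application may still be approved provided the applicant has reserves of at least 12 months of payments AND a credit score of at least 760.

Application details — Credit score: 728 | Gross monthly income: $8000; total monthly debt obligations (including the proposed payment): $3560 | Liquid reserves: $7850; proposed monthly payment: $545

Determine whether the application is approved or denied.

Credit score 728 ≥ 680 (meets base)
DTI = 3,560/8,000 = 44.5% > 43% — standard DTI limit exceeded.
Reserves = 7,850/545 = 14.4 months ≥ 4
DTI 44.5% is within the 43%–46% exception band; checking compensating factors.
Override check — reserves: 14.4 mo (ok); score: 728 (below 760).
Compensating-factor requirement not fully met.

Denied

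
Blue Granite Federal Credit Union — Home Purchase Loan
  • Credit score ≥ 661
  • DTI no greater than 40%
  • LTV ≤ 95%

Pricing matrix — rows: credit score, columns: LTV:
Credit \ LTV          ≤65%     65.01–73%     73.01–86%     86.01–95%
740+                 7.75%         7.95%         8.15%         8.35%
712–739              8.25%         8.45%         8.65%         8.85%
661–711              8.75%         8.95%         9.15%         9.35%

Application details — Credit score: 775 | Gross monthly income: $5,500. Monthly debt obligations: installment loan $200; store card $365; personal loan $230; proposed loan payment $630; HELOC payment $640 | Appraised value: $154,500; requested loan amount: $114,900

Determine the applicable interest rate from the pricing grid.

8.15%

Credit score 775 ≥ 661; Total monthly debts = (200 + 365 + 230 + 630 + 640) = 2,065. DTI = 2,065/5,500 = 37.5% ≤ 40%
LTV = 114,900/154,500 = 74.4% ≤ 95%
Credit 775 → row 740+; LTV 74.4% → column 73.01–86%. Grid cell → 8.15%.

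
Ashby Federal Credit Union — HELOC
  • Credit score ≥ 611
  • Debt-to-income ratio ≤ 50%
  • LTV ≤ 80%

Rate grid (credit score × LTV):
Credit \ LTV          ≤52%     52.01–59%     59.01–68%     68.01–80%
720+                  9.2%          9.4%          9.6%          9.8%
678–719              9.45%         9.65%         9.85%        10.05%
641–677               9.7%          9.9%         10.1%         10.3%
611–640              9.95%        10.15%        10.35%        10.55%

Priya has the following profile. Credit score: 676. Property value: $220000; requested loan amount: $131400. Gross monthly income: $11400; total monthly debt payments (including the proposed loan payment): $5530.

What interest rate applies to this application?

Credit score 676 ≥ 611; DTI = 5,530/11,400 = 48.5% ≤ 50%
LTV: 131,400 ÷ 220,000 = 59.7%, within 80% cap
Row: 676 falls in 641–677. Column: 59.7% falls in 59.01–68%. Rate = 10.1%.

10.1%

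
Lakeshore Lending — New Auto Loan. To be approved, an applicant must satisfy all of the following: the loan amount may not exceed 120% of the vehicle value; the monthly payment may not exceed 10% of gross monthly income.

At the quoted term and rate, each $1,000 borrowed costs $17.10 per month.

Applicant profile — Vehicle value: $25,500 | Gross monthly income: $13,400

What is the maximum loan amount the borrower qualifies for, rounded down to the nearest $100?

$30,600

Payment cap: 10% × $13,400 = $1,340/month.
At $17.10 per $1,000, that supports 1,340/17.10 × 1,000 ≈ $78,362 → $78,300.
LTV cap: 120% × $25,500 = $30,600 → $30,600.
Binding constraint: loan-to-value.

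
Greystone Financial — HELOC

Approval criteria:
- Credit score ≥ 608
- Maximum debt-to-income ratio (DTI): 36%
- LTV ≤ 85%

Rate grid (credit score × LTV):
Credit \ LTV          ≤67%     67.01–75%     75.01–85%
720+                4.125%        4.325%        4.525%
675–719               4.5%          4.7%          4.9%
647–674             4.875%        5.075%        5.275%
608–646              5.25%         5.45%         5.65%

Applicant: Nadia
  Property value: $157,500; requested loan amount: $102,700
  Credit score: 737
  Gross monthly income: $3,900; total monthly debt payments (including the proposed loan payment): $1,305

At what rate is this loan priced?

4.125%

Credit score 737 ≥ 608; DTI: 1,305 ÷ 3,900 = 33.5%, within the 36% cap
LTV = 102,700/157,500 = 65.2% ≤ 85%
Row: 737 falls in 720+. Column: 65.2% falls in ≤67%. Rate = 4.125%.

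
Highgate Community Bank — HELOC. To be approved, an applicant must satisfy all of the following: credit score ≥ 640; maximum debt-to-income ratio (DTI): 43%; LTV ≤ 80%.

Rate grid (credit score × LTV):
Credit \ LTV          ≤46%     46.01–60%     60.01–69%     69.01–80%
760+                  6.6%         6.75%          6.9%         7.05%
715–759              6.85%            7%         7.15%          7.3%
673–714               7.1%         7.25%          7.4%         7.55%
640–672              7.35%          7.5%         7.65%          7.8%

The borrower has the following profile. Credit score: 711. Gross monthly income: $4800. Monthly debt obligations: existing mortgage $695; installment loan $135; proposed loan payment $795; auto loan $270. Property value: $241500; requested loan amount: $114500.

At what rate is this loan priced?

7.25%

Credit score 711 ≥ 640; Total monthly debts = (695 + 135 + 795 + 270) = 1,895. DTI: 1,895 ÷ 4,800 = 39.5%, within the 43% cap
Loan-to-value = 114,500/241,500 = 47.4% — pass (80% max)
Score 711 is in the 673–714 band; LTV 47.4% is in the 46.01–60% band → 7.25%.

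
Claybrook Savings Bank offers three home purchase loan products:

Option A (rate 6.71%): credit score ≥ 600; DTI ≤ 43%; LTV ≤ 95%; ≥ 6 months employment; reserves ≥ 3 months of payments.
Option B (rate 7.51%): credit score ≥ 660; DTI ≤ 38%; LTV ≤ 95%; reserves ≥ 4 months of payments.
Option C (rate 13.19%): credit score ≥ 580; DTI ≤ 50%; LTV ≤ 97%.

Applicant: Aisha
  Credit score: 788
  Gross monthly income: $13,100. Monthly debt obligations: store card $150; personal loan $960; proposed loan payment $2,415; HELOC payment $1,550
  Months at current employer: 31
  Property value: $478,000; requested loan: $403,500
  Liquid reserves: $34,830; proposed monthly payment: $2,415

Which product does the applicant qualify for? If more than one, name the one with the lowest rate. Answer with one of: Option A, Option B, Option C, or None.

Option A

Total debts = (150 + 960 + 2,415 + 1,550) = 5,075; DTI = 5,075/13,100 = 38.7%.
LTV = 403,500/478,000 = 84.4%.
Reserves = 34,830/2,415 = 14.4 months.
Option A: score 788 ≥ 600; DTI 38.7% ≤ 43%; LTV 84.4% ≤ 95%; employment 31 ≥ 6 mo; reserves 14.4 ≥ 3 mo → qualifies.
Option B: score 788 ≥ 660; DTI 38.7% > 38%; LTV 84.4% ≤ 95%; reserves 14.4 ≥ 4 mo → does not qualify.
Option C: score 788 ≥ 580; DTI 38.7% ≤ 50%; LTV 84.4% ≤ 97% → qualifies.
Qualifying: Option A, Option C. Lowest rate is 6.71% → Option A.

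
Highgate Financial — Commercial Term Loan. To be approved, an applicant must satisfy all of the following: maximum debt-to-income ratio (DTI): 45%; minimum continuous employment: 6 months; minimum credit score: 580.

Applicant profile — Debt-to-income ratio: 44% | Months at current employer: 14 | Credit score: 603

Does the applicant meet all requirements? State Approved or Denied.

DTI 44% is within the 45% limit
Employment 14 ≥ 6 months
Credit score 603 ≥ 580 (meets)
All criteria satisfied.

Approved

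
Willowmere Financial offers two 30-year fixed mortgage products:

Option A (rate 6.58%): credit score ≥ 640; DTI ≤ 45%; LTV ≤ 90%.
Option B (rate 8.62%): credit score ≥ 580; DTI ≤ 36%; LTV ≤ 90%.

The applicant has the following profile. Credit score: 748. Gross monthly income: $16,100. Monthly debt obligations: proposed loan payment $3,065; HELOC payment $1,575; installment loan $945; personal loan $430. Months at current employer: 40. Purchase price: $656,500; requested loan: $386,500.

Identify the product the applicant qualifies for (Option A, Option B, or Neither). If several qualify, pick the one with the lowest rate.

Option A

Total debts = (3,065 + 1,575 + 945 + 430) = 6,015; DTI = 6,015/16,100 = 37.4%.
LTV = 386,500/656,500 = 58.9%.
Option A: score 748 ≥ 640; DTI 37.4% ≤ 45%; LTV 58.9% ≤ 90% → qualifies.
Option B: score 748 ≥ 580; DTI 37.4% > 36%; LTV 58.9% ≤ 90% → does not qualify.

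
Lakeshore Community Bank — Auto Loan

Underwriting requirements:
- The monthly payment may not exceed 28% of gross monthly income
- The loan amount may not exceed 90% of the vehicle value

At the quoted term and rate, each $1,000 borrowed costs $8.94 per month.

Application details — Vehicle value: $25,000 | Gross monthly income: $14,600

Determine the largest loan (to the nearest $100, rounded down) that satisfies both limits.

Payment cap: 28% × $14,600 = $4,088/month.
At $8.94 per $1,000, that supports 4,088/8.94 × 1,000 ≈ $457,270 → $457,200.
LTV cap: 90% × $25,000 = $22,500 → $22,500.
Binding constraint: loan-to-value.

$22,500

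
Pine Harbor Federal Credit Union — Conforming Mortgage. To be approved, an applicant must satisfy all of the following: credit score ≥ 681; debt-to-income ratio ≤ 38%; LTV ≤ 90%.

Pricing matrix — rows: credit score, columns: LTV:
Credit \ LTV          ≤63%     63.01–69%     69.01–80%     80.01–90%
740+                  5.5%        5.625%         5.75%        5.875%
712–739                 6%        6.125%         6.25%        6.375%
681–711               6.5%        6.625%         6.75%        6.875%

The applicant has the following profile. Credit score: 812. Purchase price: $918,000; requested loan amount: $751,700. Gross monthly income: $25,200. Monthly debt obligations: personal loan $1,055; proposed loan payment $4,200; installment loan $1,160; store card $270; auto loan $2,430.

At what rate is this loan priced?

5.875%

Credit score 812 ≥ 681; Total monthly debts = (1,055 + 4,200 + 1,160 + 270 + 2,430) = 9,115. DTI: 9,115 ÷ 25,200 = 36.2%, within the 38% cap
Loan-to-value = 751,700/918,000 = 81.9% — pass (90% max)
Score 812 is in the 740+ band; LTV 81.9% is in the 80.01–90% band → 5.875%.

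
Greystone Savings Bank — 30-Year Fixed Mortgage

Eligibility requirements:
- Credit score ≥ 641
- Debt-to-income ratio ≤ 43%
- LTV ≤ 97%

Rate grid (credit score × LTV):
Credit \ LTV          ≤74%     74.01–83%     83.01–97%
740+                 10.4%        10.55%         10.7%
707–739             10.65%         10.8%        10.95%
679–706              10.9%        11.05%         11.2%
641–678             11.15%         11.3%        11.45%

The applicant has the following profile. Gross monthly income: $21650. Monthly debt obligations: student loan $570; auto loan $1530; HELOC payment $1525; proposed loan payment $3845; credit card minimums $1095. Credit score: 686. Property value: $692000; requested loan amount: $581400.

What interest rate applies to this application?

Credit score 686 ≥ 641; Total monthly debts = (570 + 1,530 + 1,525 + 3,845 + 1,095) = 8,565. DTI = 8,565/21,650 = 39.6% ≤ 43%
LTV: 581,400 ÷ 692,000 = 84%, within 97% cap
Credit 686 → row 679–706; LTV 84% → column 83.01–97%. Grid cell → 11.2%.

11.2%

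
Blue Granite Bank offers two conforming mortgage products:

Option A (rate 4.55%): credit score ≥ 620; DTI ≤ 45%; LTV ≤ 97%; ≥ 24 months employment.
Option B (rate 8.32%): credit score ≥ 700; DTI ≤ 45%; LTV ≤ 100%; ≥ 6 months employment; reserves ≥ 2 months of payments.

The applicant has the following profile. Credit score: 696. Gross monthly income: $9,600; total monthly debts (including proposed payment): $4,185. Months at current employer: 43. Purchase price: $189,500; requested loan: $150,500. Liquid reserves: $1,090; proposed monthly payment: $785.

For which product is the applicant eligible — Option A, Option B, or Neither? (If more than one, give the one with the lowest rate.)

Option A

DTI = 4,185/9,600 = 43.6%.
LTV = 150,500/189,500 = 79.4%.
Reserves = 1,090/785 = 1.4 months.
Option A: score 696 ≥ 620; DTI 43.6% ≤ 45%; LTV 79.4% ≤ 97%; employment 43 ≥ 24 mo → qualifies.
Option B: score 696 < 700; DTI 43.6% ≤ 45%; LTV 79.4% ≤ 100%; employment 43 ≥ 6 mo; reserves 1.4 < 2 mo → does not qualify.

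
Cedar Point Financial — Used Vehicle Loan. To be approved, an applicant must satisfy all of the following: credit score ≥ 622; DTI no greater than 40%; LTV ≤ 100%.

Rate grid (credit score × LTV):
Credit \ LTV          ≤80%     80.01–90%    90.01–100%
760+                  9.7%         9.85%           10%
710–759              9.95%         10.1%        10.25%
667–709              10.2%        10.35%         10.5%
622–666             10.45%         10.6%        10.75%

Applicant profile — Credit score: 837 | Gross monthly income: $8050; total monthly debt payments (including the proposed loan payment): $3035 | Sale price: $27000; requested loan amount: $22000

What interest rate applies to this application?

9.85%

Credit score 837 ≥ 622; DTI = 3,035/8,050 = 37.7% ≤ 40%
Loan-to-value = 22,000/27,000 = 81.5% — pass (100% max)
Score 837 is in the 760+ band; LTV 81.5% is in the 80.01–90% band → 9.85%.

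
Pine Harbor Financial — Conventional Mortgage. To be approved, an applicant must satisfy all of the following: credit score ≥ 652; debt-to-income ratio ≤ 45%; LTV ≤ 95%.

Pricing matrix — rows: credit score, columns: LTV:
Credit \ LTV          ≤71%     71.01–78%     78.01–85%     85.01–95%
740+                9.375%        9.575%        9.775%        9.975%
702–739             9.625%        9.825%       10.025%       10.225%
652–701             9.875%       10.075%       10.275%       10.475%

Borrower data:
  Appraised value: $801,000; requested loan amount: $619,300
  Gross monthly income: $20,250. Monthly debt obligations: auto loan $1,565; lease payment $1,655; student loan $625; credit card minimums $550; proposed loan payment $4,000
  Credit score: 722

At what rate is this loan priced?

Credit score 722 ≥ 652; Total monthly debts = (1,565 + 1,655 + 625 + 550 + 4,000) = 8,395. Debt-to-income = 8,395/20,250 = 41.5% — meets 45% limit
LTV = 619,300/801,000 = 77.3% ≤ 95%
Row: 722 falls in 702–739. Column: 77.3% falls in 71.01–78%. Rate = 9.825%.

9.825%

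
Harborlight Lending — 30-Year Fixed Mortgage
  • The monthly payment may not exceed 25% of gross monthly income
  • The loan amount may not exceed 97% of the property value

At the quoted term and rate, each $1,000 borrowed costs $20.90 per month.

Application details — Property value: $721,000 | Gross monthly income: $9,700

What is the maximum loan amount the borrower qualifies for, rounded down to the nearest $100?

$116,000

Payment cap: 25% × $9,700 = $2,425/month.
At $20.90 per $1,000, that supports 2,425/20.90 × 1,000 ≈ $116,028 → $116,000.
LTV cap: 97% × $721,000 = $699,370 → $699,300.
Binding constraint: payment-to-income.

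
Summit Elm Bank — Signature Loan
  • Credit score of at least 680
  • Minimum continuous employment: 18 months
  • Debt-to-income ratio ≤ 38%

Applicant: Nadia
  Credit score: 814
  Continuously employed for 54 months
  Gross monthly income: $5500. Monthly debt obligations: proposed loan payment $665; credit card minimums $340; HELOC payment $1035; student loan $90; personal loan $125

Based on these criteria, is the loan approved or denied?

Denied

Credit score 814 ≥ 680 (meets)
Employment 54 ≥ 18 months
Total monthly debts = (665 + 340 + 1,035 + 90 + 125) = 2,255. DTI = 2,255/5,500 = 41% > 38%
Fails on DTI.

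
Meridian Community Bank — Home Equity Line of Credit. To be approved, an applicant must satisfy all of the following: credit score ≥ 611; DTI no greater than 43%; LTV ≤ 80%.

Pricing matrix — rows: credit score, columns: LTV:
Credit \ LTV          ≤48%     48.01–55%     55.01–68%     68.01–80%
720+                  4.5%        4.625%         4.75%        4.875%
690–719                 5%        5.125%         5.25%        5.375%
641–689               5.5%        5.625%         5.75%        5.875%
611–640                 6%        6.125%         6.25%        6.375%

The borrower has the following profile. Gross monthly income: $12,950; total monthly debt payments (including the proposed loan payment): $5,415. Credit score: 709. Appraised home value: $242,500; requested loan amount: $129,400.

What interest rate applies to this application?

Credit score 709 ≥ 611; Debt-to-income = 5,415/12,950 = 41.8% — meets 43% limit
LTV = 129,400/242,500 = 53.4% ≤ 80%
Credit 709 → row 690–719; LTV 53.4% → column 48.01–55%. Grid cell → 5.125%.

5.125%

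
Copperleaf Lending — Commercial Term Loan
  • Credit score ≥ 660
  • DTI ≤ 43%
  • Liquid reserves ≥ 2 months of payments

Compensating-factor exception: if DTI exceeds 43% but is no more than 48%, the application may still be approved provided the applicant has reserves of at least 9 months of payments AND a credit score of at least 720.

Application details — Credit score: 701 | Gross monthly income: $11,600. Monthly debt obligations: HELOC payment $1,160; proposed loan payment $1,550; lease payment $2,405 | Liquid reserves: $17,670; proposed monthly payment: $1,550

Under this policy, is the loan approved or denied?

Denied

Credit score 701 ≥ 660 (meets base)
Total debts = (1,160 + 1,550 + 2,405) = 5,115. DTI = 5,115/11,600 = 44.1% > 43% — standard DTI limit exceeded.
Reserves = 17,670/1,550 = 11.4 months ≥ 2
44.1% falls in the override range (43%–48%), so the compensating-factor test applies.
Reserves 11.4 ≥ 9 months; credit score 701 < 720.
Compensating-factor requirement not fully met.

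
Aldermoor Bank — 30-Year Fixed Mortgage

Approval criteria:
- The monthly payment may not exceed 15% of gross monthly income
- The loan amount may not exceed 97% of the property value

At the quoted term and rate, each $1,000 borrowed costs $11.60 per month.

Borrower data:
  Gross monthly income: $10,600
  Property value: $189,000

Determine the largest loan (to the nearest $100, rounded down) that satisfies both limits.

Payment cap: 15% × $10,600 = $1,590/month.
At $11.60 per $1,000, that supports 1,590/11.60 × 1,000 ≈ $137,068 → $137,000.
LTV cap: 97% × $189,000 = $183,330 → $183,300.
Binding constraint: payment-to-income.

$137,000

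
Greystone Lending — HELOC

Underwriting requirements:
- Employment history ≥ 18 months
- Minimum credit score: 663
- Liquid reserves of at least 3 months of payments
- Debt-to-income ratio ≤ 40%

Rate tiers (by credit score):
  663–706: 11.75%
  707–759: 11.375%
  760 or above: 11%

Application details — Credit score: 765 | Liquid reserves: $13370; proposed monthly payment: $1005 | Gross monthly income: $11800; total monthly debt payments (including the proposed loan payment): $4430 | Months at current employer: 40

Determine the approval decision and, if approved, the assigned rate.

Credit score 765 ≥ 663 (meets minimum)
Employment 40 ≥ 18 months
Reserves = 13,370/1,005 = 13.3 months ≥ 3
DTI = 4,430/11,800 = 37.5% ≤ 40%
All requirements met. Score 765 falls in the 760 or above tier → 11%.

Approved at 11%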